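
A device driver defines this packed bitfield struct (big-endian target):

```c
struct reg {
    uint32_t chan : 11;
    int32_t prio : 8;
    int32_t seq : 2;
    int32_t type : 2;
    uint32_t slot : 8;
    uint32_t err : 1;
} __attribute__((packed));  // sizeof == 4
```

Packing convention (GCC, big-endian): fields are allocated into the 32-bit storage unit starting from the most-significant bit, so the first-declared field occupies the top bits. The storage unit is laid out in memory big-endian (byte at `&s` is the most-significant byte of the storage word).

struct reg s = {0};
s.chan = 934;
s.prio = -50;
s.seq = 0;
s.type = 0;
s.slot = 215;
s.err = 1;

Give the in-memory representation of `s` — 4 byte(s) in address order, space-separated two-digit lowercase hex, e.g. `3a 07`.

chan:11 = 934 → 0x3a6 << 21 → word 0x74c00000
prio:8 = -50 → 0xce << 13 → word 0x74d9c000
seq:2 = 0 → 0x0 << 11 → word 0x74d9c000
type:2 = 0 → 0x0 << 9 → word 0x74d9c000
slot:8 = 215 → 0xd7 << 1 → word 0x74d9c1ae
err:1 = 1 → 0x1 << 0 → word 0x74d9c1af
word = 0x74d9c1af → big-endian bytes:
  [0]=0x74  [1]=0xd9  [2]=0xc1  [3]=0xaf

74 d9 c1 af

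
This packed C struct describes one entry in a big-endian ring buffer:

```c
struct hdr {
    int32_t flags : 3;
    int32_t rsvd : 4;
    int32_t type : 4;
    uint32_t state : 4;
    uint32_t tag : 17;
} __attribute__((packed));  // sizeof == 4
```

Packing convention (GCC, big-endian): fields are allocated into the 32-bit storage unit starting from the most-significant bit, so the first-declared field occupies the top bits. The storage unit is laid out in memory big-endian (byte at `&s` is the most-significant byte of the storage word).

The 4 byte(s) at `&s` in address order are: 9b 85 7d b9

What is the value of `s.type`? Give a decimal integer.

[0]=0x9b [1]=0x85 [2]=0x7d [3]=0xb9 (big-endian) → word 0x9b857db9
flags [29+:3] = (word>>29) & 0x7 = 4
rsvd [25+:4] = (word>>25) & 0xf = 13
type [21+:4] = (word>>21) & 0xf = 12  ←
state [17+:4] = (word>>17) & 0xf = 2
tag [0+:17] = (word>>0) & 0x1ffff = 97721
type signed 4b, MSB=1: 12 - 16 = -4

-4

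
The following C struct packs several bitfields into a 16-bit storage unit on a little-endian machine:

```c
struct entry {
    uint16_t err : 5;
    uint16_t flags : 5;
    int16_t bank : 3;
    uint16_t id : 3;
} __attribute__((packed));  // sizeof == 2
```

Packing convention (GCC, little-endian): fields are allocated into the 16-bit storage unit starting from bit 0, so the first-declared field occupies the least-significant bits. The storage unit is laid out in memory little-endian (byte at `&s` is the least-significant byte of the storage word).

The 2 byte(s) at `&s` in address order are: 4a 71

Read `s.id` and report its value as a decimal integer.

[0]=0x4a [1]=0x71 (little-endian) → word 0x714a
err:5 @ bit 0 → (0x714a>>0)&0x1f = 0xa
flags:5 @ bit 5 → (0x714a>>5)&0x1f = 0xa
bank:3 @ bit 10 → (0x714a>>10)&0x7 = 0x4
id:3 @ bit 13 → (0x714a>>13)&0x7 = 0x3  ←

3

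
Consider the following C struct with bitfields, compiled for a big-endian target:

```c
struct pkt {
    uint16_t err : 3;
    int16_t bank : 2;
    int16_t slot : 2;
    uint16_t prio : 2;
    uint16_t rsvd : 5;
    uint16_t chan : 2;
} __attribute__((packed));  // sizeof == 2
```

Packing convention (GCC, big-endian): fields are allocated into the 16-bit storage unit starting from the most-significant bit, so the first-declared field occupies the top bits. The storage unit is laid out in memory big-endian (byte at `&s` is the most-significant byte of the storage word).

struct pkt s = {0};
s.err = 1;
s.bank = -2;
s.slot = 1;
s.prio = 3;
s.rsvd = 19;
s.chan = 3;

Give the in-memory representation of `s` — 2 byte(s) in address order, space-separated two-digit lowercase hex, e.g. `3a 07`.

err (3b) val=1 bits=0x1 at bit 13: 0x2000
bank (2b) val=-2 bits=0x2 at bit 11: 0x3000
slot (2b) val=1 bits=0x1 at bit 9: 0x3200
prio (2b) val=3 bits=0x3 at bit 7: 0x3380
rsvd (5b) val=19 bits=0x13 at bit 2: 0x33cc
chan (2b) val=3 bits=0x3 at bit 0: 0x33cf
word = 0x33cf → big-endian bytes:
  [0]=0x33  [1]=0xcf

33 cf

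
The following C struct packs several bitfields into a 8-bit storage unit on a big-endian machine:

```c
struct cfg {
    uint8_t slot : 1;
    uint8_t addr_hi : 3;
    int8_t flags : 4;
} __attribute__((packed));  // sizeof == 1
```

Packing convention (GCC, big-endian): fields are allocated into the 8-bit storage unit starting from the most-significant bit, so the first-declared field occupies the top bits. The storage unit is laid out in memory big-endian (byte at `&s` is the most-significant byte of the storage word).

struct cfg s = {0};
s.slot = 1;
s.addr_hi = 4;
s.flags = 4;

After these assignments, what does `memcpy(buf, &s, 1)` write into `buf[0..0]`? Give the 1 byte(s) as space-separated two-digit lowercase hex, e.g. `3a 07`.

slot (1b) val=1 bits=0x1 at bit 7: 0x80
addr_hi (3b) val=4 bits=0x4 at bit 4: 0xc0
flags (4b) val=4 bits=0x4 at bit 0: 0xc4
word = 0xc4 → big-endian bytes:
  [0]=0xc4

c4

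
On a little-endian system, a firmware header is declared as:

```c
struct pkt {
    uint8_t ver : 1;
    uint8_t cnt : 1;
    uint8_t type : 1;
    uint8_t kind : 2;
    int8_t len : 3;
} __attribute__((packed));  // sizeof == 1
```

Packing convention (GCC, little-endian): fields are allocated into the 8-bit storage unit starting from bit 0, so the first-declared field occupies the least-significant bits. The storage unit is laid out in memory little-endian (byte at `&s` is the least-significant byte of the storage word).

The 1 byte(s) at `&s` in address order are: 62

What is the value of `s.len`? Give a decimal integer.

3

[0]=0x62 (little-endian) → word 0x62
ver:1 @ bit 0 → (0x62>>0)&0x1 = 0x0
cnt:1 @ bit 1 → (0x62>>1)&0x1 = 0x1
type:1 @ bit 2 → (0x62>>2)&0x1 = 0x0
kind:2 @ bit 3 → (0x62>>3)&0x3 = 0x0
len:3 @ bit 5 → (0x62>>5)&0x7 = 0x3  ←
len signed 3b, MSB=0: value = 3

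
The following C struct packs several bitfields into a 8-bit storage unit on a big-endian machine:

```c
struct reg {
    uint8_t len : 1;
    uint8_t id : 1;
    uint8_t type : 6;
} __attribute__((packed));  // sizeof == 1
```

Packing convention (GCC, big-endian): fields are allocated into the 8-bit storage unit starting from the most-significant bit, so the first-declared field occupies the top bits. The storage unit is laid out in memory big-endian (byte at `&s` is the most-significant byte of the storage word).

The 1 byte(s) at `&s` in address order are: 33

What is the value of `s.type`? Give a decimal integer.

51

[0]=0x33 (big-endian) → word 0x33
len [7+:1] = (word>>7) & 0x1 = 0
id [6+:1] = (word>>6) & 0x1 = 0
type [0+:6] = (word>>0) & 0x3f = 51  ←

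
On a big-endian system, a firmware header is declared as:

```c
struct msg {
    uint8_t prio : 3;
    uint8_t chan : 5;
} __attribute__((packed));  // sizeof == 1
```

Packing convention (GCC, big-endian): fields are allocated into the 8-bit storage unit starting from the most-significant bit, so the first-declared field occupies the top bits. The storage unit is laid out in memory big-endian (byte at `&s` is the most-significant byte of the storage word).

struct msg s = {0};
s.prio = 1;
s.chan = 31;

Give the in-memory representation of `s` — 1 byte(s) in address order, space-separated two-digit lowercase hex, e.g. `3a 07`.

prio (3b) val=1 bits=0x1 at bit 5: 0x20
chan (5b) val=31 bits=0x1f at bit 0: 0x3f
word = 0x3f → big-endian bytes:
  [0]=0x3f

3f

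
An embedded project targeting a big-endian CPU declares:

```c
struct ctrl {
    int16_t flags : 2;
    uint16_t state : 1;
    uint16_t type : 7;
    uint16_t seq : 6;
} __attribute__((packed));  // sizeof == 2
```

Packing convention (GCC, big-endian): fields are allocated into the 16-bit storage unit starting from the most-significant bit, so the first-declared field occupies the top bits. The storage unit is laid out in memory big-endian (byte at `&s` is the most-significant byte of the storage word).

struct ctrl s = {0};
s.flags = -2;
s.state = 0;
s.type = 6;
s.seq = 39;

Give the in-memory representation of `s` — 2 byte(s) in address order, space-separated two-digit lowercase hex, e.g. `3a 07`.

81 a7

[14+:2] flags=-2 & 0x3 = 0x2; word=0x8000
[13+:1] state=0 & 0x1 = 0x0; word=0x8000
[6+:7] type=6 & 0x7f = 0x6; word=0x8180
[0+:6] seq=39 & 0x3f = 0x27; word=0x81a7
word = 0x81a7 → big-endian bytes:
  [0]=0x81  [1]=0xa7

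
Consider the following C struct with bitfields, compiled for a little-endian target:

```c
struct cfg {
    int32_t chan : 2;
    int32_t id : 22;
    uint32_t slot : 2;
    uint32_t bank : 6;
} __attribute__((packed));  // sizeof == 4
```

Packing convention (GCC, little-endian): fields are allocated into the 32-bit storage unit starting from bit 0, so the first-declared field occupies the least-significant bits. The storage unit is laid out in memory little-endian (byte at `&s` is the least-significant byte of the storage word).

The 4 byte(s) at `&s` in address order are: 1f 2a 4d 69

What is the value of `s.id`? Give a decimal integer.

1264263

[0]=0x1f [1]=0x2a [2]=0x4d [3]=0x69 (little-endian) → word 0x694d2a1f
chan:2 @ bit 0 → (0x694d2a1f>>0)&0x3 = 0x3
id:22 @ bit 2 → (0x694d2a1f>>2)&0x3fffff = 0x134a87  ←
slot:2 @ bit 24 → (0x694d2a1f>>24)&0x3 = 0x1
bank:6 @ bit 26 → (0x694d2a1f>>26)&0x3f = 0x1a
id signed 22b, MSB=0: value = 1264263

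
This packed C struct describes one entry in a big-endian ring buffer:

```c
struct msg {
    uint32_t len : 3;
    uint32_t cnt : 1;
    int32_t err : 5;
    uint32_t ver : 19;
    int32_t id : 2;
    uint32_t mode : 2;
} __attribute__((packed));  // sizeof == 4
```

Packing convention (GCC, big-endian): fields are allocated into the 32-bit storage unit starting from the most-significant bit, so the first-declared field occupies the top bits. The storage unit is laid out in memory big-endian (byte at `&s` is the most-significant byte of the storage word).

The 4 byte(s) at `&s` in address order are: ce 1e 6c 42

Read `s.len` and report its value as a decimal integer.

[0]=0xce [1]=0x1e [2]=0x6c [3]=0x42 (big-endian) → word 0xce1e6c42
len:3 @ bit 29 → (0xce1e6c42>>29)&0x7 = 0x6  ←
cnt:1 @ bit 28 → (0xce1e6c42>>28)&0x1 = 0x0
err:5 @ bit 23 → (0xce1e6c42>>23)&0x1f = 0x1c
ver:19 @ bit 4 → (0xce1e6c42>>4)&0x7ffff = 0x1e6c4
id:2 @ bit 2 → (0xce1e6c42>>2)&0x3 = 0x0
mode:2 @ bit 0 → (0xce1e6c42>>0)&0x3 = 0x2

6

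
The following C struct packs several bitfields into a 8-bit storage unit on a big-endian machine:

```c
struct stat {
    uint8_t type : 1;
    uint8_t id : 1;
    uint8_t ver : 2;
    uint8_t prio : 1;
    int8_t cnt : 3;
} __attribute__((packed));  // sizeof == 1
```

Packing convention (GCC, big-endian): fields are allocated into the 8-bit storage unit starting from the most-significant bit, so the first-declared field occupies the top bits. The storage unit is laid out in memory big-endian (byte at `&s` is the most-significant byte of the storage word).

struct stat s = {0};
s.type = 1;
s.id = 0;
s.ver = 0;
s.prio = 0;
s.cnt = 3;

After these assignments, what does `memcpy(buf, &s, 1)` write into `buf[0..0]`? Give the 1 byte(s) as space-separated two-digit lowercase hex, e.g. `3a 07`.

type (1b) val=1 bits=0x1 at bit 7: 0x80
id (1b) val=0 bits=0x0 at bit 6: 0x80
ver (2b) val=0 bits=0x0 at bit 4: 0x80
prio (1b) val=0 bits=0x0 at bit 3: 0x80
cnt (3b) val=3 bits=0x3 at bit 0: 0x83
word = 0x83 → big-endian bytes:
  [0]=0x83

83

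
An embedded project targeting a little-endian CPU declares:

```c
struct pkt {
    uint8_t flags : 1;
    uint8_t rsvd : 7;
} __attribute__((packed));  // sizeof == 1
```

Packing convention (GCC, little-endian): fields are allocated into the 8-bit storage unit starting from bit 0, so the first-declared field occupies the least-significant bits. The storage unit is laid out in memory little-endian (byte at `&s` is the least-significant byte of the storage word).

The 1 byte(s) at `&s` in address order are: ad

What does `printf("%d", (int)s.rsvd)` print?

86

[0]=0xad (little-endian) → word 0xad
flags:1 @ bit 0 → (0xad>>0)&0x1 = 0x1
rsvd:7 @ bit 1 → (0xad>>1)&0x7f = 0x56  ←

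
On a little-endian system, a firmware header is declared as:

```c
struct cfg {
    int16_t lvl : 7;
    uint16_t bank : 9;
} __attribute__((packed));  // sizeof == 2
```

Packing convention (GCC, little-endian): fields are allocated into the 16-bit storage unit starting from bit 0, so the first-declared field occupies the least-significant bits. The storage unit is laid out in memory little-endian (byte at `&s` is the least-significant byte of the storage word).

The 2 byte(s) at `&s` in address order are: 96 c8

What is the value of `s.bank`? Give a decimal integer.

[0]=0x96 [1]=0xc8 (little-endian) → word 0xc896
lvl:7 @ bit 0 → (0xc896>>0)&0x7f = 0x16
bank:9 @ bit 7 → (0xc896>>7)&0x1ff = 0x191  ←

401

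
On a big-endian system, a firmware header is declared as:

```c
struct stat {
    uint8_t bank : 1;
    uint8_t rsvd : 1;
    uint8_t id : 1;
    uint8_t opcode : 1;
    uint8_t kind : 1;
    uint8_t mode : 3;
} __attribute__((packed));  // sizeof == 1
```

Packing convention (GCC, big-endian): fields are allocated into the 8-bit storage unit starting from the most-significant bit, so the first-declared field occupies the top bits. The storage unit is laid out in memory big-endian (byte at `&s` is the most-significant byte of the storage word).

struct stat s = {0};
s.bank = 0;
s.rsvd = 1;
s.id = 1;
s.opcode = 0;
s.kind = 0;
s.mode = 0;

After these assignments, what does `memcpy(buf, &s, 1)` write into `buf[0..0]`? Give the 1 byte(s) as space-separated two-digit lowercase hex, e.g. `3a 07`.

[7+:1] bank=0 & 0x1 = 0x0; word=0x00
[6+:1] rsvd=1 & 0x1 = 0x1; word=0x40
[5+:1] id=1 & 0x1 = 0x1; word=0x60
[4+:1] opcode=0 & 0x1 = 0x0; word=0x60
[3+:1] kind=0 & 0x1 = 0x0; word=0x60
[0+:3] mode=0 & 0x7 = 0x0; word=0x60
word = 0x60 → big-endian bytes:
  [0]=0x60

60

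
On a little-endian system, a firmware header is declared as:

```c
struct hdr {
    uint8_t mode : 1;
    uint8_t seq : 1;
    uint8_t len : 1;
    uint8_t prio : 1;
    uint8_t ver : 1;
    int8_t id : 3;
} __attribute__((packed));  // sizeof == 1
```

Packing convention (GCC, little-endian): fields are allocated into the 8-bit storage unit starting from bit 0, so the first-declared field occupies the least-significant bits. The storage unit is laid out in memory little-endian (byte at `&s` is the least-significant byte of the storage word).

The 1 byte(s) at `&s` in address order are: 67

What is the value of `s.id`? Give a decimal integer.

3

[0]=0x67 (little-endian) → word 0x67
mode:1 @ bit 0 → (0x67>>0)&0x1 = 0x1
seq:1 @ bit 1 → (0x67>>1)&0x1 = 0x1
len:1 @ bit 2 → (0x67>>2)&0x1 = 0x1
prio:1 @ bit 3 → (0x67>>3)&0x1 = 0x0
ver:1 @ bit 4 → (0x67>>4)&0x1 = 0x0
id:3 @ bit 5 → (0x67>>5)&0x7 = 0x3  ←
id signed 3b, MSB=0: value = 3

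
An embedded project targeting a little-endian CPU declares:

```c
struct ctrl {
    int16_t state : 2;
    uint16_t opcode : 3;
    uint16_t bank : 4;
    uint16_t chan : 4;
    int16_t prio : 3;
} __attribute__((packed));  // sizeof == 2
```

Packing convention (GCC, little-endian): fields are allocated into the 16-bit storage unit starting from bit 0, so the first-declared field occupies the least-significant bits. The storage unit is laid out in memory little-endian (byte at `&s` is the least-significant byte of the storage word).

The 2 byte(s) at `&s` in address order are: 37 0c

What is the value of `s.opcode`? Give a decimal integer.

[0]=0x37 [1]=0x0c (little-endian) → word 0x0c37
state [0+:2] = (word>>0) & 0x3 = 3
opcode [2+:3] = (word>>2) & 0x7 = 5  ←
bank [5+:4] = (word>>5) & 0xf = 1
chan [9+:4] = (word>>9) & 0xf = 6
prio [13+:3] = (word>>13) & 0x7 = 0

5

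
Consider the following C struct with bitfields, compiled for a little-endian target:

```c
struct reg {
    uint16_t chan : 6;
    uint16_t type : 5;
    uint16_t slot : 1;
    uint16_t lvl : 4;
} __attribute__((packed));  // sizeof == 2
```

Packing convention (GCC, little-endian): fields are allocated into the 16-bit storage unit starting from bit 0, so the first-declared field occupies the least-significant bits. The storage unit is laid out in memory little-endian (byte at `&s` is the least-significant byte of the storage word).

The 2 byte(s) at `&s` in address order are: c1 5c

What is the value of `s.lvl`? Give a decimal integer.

[0]=0xc1 [1]=0x5c (little-endian) → word 0x5cc1
chan [0+:6] = (word>>0) & 0x3f = 1
type [6+:5] = (word>>6) & 0x1f = 19
slot [11+:1] = (word>>11) & 0x1 = 1
lvl [12+:4] = (word>>12) & 0xf = 5  ←

5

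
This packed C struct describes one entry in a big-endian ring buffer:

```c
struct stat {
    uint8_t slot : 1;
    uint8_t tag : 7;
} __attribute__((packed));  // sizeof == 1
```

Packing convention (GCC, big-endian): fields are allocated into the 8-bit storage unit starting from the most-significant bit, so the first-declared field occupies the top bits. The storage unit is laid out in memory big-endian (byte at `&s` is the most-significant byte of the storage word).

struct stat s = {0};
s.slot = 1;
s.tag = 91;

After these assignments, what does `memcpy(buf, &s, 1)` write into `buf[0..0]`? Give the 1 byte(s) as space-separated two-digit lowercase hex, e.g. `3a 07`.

slot:1 = 1 → 0x1 << 7 → word 0x80
tag:7 = 91 → 0x5b << 0 → word 0xdb
word = 0xdb → big-endian bytes:
  [0]=0xdb

db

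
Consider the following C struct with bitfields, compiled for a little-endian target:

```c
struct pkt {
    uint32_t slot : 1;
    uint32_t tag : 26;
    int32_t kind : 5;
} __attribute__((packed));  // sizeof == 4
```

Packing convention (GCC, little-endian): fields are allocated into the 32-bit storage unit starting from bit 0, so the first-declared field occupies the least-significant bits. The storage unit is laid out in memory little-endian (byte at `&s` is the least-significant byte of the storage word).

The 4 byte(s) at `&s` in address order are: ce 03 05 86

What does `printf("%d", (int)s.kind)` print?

-16

[0]=0xce [1]=0x03 [2]=0x05 [3]=0x86 (little-endian) → word 0x860503ce
slot [0+:1] = (word>>0) & 0x1 = 0
tag [1+:26] = (word>>1) & 0x3ffffff = 50495975
kind [27+:5] = (word>>27) & 0x1f = 16  ←
kind signed 5b, MSB=1: 16 - 32 = -16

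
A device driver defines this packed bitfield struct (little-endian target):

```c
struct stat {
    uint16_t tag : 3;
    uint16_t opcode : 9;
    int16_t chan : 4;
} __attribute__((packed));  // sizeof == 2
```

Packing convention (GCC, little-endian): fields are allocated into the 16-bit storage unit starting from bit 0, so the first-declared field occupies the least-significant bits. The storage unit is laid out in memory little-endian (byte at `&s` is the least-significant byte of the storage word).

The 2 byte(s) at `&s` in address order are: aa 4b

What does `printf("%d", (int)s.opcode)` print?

373

[0]=0xaa [1]=0x4b (little-endian) → word 0x4baa
tag:3 @ bit 0 → (0x4baa>>0)&0x7 = 0x2
opcode:9 @ bit 3 → (0x4baa>>3)&0x1ff = 0x175  ←
chan:4 @ bit 12 → (0x4baa>>12)&0xf = 0x4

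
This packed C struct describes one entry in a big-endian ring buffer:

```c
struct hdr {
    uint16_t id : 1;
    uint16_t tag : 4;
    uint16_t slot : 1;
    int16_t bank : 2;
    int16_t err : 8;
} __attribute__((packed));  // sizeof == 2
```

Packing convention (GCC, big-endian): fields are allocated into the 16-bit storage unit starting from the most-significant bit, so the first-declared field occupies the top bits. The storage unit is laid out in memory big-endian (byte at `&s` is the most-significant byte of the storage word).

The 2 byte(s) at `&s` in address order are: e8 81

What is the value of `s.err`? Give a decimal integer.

-127

[0]=0xe8 [1]=0x81 (big-endian) → word 0xe881
id:1 @ bit 15 → (0xe881>>15)&0x1 = 0x1
tag:4 @ bit 11 → (0xe881>>11)&0xf = 0xd
slot:1 @ bit 10 → (0xe881>>10)&0x1 = 0x0
bank:2 @ bit 8 → (0xe881>>8)&0x3 = 0x0
err:8 @ bit 0 → (0xe881>>0)&0xff = 0x81  ←
err signed 8b, MSB=1: 129 - 256 = -127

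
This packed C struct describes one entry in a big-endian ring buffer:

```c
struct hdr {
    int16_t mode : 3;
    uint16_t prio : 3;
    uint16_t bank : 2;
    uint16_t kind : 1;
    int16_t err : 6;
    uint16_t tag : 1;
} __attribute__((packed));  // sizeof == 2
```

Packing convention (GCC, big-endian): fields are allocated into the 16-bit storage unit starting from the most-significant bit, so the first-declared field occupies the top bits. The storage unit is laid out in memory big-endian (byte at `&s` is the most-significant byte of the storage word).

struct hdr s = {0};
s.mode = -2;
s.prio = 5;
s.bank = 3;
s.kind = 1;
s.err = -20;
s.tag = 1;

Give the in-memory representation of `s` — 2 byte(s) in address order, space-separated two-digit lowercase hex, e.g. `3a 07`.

d7 d9

mode:3 = -2 → 0x6 << 13 → word 0xc000
prio:3 = 5 → 0x5 << 10 → word 0xd400
bank:2 = 3 → 0x3 << 8 → word 0xd700
kind:1 = 1 → 0x1 << 7 → word 0xd780
err:6 = -20 → 0x2c << 1 → word 0xd7d8
tag:1 = 1 → 0x1 << 0 → word 0xd7d9
word = 0xd7d9 → big-endian bytes:
  [0]=0xd7  [1]=0xd9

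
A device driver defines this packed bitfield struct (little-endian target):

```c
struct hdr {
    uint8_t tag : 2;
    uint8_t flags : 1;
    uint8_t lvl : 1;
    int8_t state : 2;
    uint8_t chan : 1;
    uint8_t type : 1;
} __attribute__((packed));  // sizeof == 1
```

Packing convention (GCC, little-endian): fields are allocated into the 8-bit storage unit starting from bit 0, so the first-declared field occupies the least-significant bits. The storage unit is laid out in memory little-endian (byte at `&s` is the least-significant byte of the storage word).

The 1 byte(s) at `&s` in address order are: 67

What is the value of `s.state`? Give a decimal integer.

-2

[0]=0x67 (little-endian) → word 0x67
tag [0+:2] = (word>>0) & 0x3 = 3
flags [2+:1] = (word>>2) & 0x1 = 1
lvl [3+:1] = (word>>3) & 0x1 = 0
state [4+:2] = (word>>4) & 0x3 = 2  ←
chan [6+:1] = (word>>6) & 0x1 = 1
type [7+:1] = (word>>7) & 0x1 = 0
state signed 2b, MSB=1: 2 - 4 = -2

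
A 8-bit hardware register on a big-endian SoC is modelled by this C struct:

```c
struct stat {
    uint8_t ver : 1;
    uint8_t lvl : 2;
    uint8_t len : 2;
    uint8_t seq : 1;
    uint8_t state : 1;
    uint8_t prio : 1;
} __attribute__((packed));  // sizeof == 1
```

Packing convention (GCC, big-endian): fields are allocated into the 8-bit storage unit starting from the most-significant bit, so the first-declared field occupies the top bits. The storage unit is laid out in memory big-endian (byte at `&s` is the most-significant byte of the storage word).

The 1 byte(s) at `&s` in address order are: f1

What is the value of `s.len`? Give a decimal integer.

2

[0]=0xf1 (big-endian) → word 0xf1
ver:1 @ bit 7 → (0xf1>>7)&0x1 = 0x1
lvl:2 @ bit 5 → (0xf1>>5)&0x3 = 0x3
len:2 @ bit 3 → (0xf1>>3)&0x3 = 0x2  ←
seq:1 @ bit 2 → (0xf1>>2)&0x1 = 0x0
state:1 @ bit 1 → (0xf1>>1)&0x1 = 0x0
prio:1 @ bit 0 → (0xf1>>0)&0x1 = 0x1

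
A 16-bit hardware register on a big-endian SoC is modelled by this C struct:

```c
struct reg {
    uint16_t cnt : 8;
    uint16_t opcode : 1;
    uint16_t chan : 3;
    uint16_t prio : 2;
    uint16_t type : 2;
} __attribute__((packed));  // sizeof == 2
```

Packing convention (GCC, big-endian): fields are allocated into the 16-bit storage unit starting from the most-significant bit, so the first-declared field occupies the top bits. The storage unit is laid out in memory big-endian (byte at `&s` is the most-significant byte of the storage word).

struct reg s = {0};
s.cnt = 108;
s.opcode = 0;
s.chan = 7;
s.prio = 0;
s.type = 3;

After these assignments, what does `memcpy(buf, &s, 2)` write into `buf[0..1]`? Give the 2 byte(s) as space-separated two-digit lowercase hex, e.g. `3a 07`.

6c 73

cnt (8b) val=108 bits=0x6c at bit 8: 0x6c00
opcode (1b) val=0 bits=0x0 at bit 7: 0x6c00
chan (3b) val=7 bits=0x7 at bit 4: 0x6c70
prio (2b) val=0 bits=0x0 at bit 2: 0x6c70
type (2b) val=3 bits=0x3 at bit 0: 0x6c73
word = 0x6c73 → big-endian bytes:
  [0]=0x6c  [1]=0x73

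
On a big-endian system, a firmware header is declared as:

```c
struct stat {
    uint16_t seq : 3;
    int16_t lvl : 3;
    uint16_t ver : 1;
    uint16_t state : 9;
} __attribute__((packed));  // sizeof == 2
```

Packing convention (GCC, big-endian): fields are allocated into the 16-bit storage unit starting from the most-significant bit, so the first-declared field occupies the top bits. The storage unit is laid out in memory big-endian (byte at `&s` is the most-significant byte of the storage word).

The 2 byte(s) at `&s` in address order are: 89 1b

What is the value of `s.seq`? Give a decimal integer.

[0]=0x89 [1]=0x1b (big-endian) → word 0x891b
seq:3 @ bit 13 → (0x891b>>13)&0x7 = 0x4  ←
lvl:3 @ bit 10 → (0x891b>>10)&0x7 = 0x2
ver:1 @ bit 9 → (0x891b>>9)&0x1 = 0x0
state:9 @ bit 0 → (0x891b>>0)&0x1ff = 0x11b

4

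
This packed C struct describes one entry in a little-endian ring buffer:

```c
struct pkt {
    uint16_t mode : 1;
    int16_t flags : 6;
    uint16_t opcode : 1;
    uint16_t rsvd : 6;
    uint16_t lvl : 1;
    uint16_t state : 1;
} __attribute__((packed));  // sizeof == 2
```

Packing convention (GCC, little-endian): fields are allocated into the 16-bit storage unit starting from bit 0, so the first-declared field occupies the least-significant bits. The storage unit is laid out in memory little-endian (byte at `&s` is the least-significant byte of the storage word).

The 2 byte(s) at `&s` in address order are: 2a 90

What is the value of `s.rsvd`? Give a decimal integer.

16

[0]=0x2a [1]=0x90 (little-endian) → word 0x902a
mode [0+:1] = (word>>0) & 0x1 = 0
flags [1+:6] = (word>>1) & 0x3f = 21
opcode [7+:1] = (word>>7) & 0x1 = 0
rsvd [8+:6] = (word>>8) & 0x3f = 16  ←
lvl [14+:1] = (word>>14) & 0x1 = 0
state [15+:1] = (word>>15) & 0x1 = 1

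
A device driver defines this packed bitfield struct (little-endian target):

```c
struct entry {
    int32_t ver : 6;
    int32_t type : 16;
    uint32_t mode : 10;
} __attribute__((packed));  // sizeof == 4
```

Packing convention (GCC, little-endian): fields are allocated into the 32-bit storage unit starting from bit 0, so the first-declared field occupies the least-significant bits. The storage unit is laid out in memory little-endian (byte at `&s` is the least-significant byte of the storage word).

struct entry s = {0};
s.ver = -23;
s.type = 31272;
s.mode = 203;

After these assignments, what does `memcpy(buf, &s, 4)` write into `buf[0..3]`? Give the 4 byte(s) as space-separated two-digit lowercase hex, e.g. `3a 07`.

[0+:6] ver=-23 & 0x3f = 0x29; word=0x00000029
[6+:16] type=31272 & 0xffff = 0x7a28; word=0x001e8a29
[22+:10] mode=203 & 0x3ff = 0xcb; word=0x32de8a29
word = 0x32de8a29 → little-endian bytes:
  [0]=0x29  [1]=0x8a  [2]=0xde  [3]=0x32

29 8a de 32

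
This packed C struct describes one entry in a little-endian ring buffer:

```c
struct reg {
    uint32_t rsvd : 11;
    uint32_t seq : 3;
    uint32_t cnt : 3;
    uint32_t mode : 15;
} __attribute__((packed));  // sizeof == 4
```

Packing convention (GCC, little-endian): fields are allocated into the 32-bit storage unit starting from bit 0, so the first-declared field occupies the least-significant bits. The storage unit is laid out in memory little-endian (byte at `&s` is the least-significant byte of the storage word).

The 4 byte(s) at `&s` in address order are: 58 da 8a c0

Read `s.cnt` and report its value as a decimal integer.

3

[0]=0x58 [1]=0xda [2]=0x8a [3]=0xc0 (little-endian) → word 0xc08ada58
rsvd [0+:11] = (word>>0) & 0x7ff = 600
seq [11+:3] = (word>>11) & 0x7 = 3
cnt [14+:3] = (word>>14) & 0x7 = 3  ←
mode [17+:15] = (word>>17) & 0x7fff = 24645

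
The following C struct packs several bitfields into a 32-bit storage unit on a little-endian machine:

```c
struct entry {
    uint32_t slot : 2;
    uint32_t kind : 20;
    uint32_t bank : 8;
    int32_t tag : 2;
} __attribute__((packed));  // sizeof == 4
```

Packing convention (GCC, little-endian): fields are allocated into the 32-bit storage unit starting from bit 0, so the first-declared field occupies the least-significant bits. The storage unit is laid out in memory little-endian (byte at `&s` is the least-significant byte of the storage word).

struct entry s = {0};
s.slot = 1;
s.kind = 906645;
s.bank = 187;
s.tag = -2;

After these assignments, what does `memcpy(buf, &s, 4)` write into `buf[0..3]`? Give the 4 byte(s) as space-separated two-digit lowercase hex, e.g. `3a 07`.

55 56 f7 ae

[0+:2] slot=1 & 0x3 = 0x1; word=0x00000001
[2+:20] kind=906645 & 0xfffff = 0xdd595; word=0x00375655
[22+:8] bank=187 & 0xff = 0xbb; word=0x2ef75655
[30+:2] tag=-2 & 0x3 = 0x2; word=0xaef75655
word = 0xaef75655 → little-endian bytes:
  [0]=0x55  [1]=0x56  [2]=0xf7  [3]=0xae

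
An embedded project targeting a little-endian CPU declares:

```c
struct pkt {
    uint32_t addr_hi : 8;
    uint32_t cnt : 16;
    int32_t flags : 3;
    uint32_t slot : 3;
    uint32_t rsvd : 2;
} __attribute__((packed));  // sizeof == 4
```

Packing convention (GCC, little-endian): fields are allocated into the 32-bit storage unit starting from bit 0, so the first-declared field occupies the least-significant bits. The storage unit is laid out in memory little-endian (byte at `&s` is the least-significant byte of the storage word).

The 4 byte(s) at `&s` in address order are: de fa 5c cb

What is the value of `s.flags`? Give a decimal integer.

3

[0]=0xde [1]=0xfa [2]=0x5c [3]=0xcb (little-endian) → word 0xcb5cfade
addr_hi:8 @ bit 0 → (0xcb5cfade>>0)&0xff = 0xde
cnt:16 @ bit 8 → (0xcb5cfade>>8)&0xffff = 0x5cfa
flags:3 @ bit 24 → (0xcb5cfade>>24)&0x7 = 0x3  ←
slot:3 @ bit 27 → (0xcb5cfade>>27)&0x7 = 0x1
rsvd:2 @ bit 30 → (0xcb5cfade>>30)&0x3 = 0x3
flags signed 3b, MSB=0: value = 3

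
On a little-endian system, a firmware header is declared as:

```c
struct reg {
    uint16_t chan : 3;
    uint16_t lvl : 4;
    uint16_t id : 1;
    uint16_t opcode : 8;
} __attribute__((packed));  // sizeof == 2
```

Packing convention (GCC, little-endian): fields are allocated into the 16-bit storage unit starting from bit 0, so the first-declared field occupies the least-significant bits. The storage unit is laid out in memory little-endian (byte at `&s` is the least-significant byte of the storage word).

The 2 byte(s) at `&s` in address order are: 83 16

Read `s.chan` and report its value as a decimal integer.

[0]=0x83 [1]=0x16 (little-endian) → word 0x1683
chan:3 @ bit 0 → (0x1683>>0)&0x7 = 0x3  ←
lvl:4 @ bit 3 → (0x1683>>3)&0xf = 0x0
id:1 @ bit 7 → (0x1683>>7)&0x1 = 0x1
opcode:8 @ bit 8 → (0x1683>>8)&0xff = 0x16

3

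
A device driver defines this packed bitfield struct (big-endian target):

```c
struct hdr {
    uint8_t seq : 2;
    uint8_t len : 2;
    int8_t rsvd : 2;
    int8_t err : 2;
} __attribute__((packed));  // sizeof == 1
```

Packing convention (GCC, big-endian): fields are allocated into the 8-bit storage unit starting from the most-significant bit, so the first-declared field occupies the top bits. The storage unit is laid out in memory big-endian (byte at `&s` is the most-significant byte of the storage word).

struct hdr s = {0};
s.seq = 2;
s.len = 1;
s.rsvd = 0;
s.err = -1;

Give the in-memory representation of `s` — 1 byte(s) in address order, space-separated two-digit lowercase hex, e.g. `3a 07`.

93

seq (2b) val=2 bits=0x2 at bit 6: 0x80
len (2b) val=1 bits=0x1 at bit 4: 0x90
rsvd (2b) val=0 bits=0x0 at bit 2: 0x90
err (2b) val=-1 bits=0x3 at bit 0: 0x93
word = 0x93 → big-endian bytes:
  [0]=0x93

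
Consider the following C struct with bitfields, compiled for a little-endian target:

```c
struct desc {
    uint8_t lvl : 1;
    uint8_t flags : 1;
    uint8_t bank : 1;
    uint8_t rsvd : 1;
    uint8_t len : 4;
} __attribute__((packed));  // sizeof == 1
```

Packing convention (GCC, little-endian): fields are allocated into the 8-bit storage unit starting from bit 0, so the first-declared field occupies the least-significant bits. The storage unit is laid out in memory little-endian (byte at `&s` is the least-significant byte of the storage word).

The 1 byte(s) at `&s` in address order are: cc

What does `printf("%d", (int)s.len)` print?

[0]=0xcc (little-endian) → word 0xcc
lvl:1 @ bit 0 → (0xcc>>0)&0x1 = 0x0
flags:1 @ bit 1 → (0xcc>>1)&0x1 = 0x0
bank:1 @ bit 2 → (0xcc>>2)&0x1 = 0x1
rsvd:1 @ bit 3 → (0xcc>>3)&0x1 = 0x1
len:4 @ bit 4 → (0xcc>>4)&0xf = 0xc  ←

12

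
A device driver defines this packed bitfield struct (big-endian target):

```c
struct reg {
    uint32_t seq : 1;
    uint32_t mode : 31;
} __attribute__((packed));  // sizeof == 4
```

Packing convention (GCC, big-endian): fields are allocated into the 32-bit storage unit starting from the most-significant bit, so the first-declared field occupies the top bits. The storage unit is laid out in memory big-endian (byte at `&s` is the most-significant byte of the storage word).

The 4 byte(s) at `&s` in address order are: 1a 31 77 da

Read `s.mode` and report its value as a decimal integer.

439449562

[0]=0x1a [1]=0x31 [2]=0x77 [3]=0xda (big-endian) → word 0x1a3177da
seq [31+:1] = (word>>31) & 0x1 = 0
mode [0+:31] = (word>>0) & 0x7fffffff = 439449562  ←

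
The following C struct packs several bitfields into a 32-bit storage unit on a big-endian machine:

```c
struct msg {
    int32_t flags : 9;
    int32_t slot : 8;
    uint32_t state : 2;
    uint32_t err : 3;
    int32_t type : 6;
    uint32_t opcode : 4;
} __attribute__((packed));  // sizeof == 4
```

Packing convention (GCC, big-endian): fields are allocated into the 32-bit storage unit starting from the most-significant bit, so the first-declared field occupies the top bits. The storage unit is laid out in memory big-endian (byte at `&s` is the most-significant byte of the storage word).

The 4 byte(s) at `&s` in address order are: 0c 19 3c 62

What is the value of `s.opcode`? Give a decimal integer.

[0]=0x0c [1]=0x19 [2]=0x3c [3]=0x62 (big-endian) → word 0x0c193c62
flags [23+:9] = (word>>23) & 0x1ff = 24
slot [15+:8] = (word>>15) & 0xff = 50
state [13+:2] = (word>>13) & 0x3 = 1
err [10+:3] = (word>>10) & 0x7 = 7
type [4+:6] = (word>>4) & 0x3f = 6
opcode [0+:4] = (word>>0) & 0xf = 2  ←

2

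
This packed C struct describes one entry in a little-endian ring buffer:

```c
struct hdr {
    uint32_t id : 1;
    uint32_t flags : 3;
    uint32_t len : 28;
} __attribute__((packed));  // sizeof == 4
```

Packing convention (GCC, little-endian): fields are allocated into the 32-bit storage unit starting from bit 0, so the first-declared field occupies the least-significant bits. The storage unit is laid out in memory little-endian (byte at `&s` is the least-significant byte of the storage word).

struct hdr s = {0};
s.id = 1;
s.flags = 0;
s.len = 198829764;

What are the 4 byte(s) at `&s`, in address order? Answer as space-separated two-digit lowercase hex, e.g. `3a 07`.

[0+:1] id=1 & 0x1 = 0x1; word=0x00000001
[1+:3] flags=0 & 0x7 = 0x0; word=0x00000001
[4+:28] len=198829764 & 0xfffffff = 0xbd9e6c4; word=0xbd9e6c41
word = 0xbd9e6c41 → little-endian bytes:
  [0]=0x41  [1]=0x6c  [2]=0x9e  [3]=0xbd

41 6c 9e bd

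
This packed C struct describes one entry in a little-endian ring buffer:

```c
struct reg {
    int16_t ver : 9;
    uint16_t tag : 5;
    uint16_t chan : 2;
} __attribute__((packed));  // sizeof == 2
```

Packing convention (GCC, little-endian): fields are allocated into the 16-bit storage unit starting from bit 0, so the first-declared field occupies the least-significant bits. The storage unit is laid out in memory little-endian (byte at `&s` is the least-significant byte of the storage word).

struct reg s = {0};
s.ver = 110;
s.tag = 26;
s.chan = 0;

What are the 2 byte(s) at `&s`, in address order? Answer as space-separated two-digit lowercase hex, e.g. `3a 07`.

ver (9b) val=110 bits=0x6e at bit 0: 0x006e
tag (5b) val=26 bits=0x1a at bit 9: 0x346e
chan (2b) val=0 bits=0x0 at bit 14: 0x346e
word = 0x346e → little-endian bytes:
  [0]=0x6e  [1]=0x34

6e 34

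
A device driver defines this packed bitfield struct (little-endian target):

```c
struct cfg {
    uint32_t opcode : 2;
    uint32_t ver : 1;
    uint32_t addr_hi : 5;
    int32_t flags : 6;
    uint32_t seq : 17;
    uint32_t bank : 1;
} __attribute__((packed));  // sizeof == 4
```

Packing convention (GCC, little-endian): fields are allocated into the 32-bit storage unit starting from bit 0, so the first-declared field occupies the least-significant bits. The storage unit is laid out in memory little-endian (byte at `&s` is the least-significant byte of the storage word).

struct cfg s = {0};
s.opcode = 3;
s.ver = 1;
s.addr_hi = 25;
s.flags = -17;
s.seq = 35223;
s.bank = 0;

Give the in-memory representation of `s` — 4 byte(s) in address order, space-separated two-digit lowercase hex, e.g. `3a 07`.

[0+:2] opcode=3 & 0x3 = 0x3; word=0x00000003
[2+:1] ver=1 & 0x1 = 0x1; word=0x00000007
[3+:5] addr_hi=25 & 0x1f = 0x19; word=0x000000cf
[8+:6] flags=-17 & 0x3f = 0x2f; word=0x00002fcf
[14+:17] seq=35223 & 0x1ffff = 0x8997; word=0x2265efcf
[31+:1] bank=0 & 0x1 = 0x0; word=0x2265efcf
word = 0x2265efcf → little-endian bytes:
  [0]=0xcf  [1]=0xef  [2]=0x65  [3]=0x22

cf ef 65 22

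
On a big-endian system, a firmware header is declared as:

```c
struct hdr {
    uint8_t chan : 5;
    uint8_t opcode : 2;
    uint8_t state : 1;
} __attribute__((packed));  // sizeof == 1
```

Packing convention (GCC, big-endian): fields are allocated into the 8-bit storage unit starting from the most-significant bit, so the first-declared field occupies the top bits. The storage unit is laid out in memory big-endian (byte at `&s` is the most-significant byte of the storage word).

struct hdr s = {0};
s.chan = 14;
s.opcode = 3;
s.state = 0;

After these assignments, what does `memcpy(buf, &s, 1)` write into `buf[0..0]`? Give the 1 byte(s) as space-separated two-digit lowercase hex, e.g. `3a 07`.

76

[3+:5] chan=14 & 0x1f = 0xe; word=0x70
[1+:2] opcode=3 & 0x3 = 0x3; word=0x76
[0+:1] state=0 & 0x1 = 0x0; word=0x76
word = 0x76 → big-endian bytes:
  [0]=0x76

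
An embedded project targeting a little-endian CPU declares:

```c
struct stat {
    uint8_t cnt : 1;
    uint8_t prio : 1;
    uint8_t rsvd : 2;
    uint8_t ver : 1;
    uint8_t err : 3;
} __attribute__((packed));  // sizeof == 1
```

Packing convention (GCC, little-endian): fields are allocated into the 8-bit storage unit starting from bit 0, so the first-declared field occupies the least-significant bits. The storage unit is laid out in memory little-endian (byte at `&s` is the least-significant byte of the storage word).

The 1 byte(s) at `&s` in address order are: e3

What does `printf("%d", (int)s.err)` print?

[0]=0xe3 (little-endian) → word 0xe3
cnt [0+:1] = (word>>0) & 0x1 = 1
prio [1+:1] = (word>>1) & 0x1 = 1
rsvd [2+:2] = (word>>2) & 0x3 = 0
ver [4+:1] = (word>>4) & 0x1 = 0
err [5+:3] = (word>>5) & 0x7 = 7  ←

7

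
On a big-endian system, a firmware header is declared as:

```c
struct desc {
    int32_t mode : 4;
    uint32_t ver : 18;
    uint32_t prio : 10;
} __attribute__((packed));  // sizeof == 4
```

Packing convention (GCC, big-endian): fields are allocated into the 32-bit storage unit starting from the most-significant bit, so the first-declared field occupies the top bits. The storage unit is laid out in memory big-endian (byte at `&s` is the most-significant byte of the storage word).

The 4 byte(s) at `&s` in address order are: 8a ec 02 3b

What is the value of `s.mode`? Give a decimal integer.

[0]=0x8a [1]=0xec [2]=0x02 [3]=0x3b (big-endian) → word 0x8aec023b
mode:4 @ bit 28 → (0x8aec023b>>28)&0xf = 0x8  ←
ver:18 @ bit 10 → (0x8aec023b>>10)&0x3ffff = 0x2bb00
prio:10 @ bit 0 → (0x8aec023b>>0)&0x3ff = 0x23b
mode signed 4b, MSB=1: 8 - 16 = -8

-8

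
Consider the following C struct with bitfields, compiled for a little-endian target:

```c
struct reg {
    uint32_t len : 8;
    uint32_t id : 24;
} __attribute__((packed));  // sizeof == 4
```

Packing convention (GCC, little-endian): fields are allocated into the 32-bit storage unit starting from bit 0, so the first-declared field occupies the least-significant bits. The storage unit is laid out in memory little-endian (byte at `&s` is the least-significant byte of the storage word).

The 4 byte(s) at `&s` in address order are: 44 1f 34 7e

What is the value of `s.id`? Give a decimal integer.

[0]=0x44 [1]=0x1f [2]=0x34 [3]=0x7e (little-endian) → word 0x7e341f44
len [0+:8] = (word>>0) & 0xff = 68
id [8+:24] = (word>>8) & 0xffffff = 8270879  ←

8270879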